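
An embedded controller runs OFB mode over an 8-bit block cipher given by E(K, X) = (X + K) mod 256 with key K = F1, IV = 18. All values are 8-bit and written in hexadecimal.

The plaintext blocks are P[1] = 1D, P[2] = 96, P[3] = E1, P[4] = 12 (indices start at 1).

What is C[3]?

C[3] = 0A

OFB encryption: S_i = E(K, S_{i−1}) with S_{0} = IV; C_i = P_i ⊕ S_i.
C[1]: S = E(K, 18) = 09; 1D ⊕ 09 = 14.
C[2]: S = E(K, 09) = FA; 96 ⊕ FA = 6C.
C[3]: S = E(K, FA) = EB; E1 ⊕ EB = 0A.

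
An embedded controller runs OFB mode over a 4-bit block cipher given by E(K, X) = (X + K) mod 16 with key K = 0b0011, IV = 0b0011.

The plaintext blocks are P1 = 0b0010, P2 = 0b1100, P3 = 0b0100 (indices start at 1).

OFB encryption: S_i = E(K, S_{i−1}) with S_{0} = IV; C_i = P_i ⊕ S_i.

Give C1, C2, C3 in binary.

C1: S = E(K, 0b0011) = 0b0110; 0b0010 ⊕ 0b0110 = 0b0100.
C2: S = E(K, 0b0110) = 0b1001; 0b1100 ⊕ 0b1001 = 0b0101.
C3: S = E(K, 0b1001) = 0b1100; 0b0100 ⊕ 0b1100 = 0b1000.

C1 = 0b0100, C2 = 0b0101, C3 = 0b1000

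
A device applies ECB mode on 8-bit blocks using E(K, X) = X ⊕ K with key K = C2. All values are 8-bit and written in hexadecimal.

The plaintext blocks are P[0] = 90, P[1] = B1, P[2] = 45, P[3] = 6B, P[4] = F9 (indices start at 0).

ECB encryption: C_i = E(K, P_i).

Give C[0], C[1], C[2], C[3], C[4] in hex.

C[0]: E(K, 90) = 52.
C[1]: E(K, B1) = 73.
C[2]: E(K, 45) = 87.
C[3]: E(K, 6B) = A9.
C[4]: E(K, F9) = 3B.

C[0] = 52, C[1] = 73, C[2] = 87, C[3] = A9, C[4] = 3B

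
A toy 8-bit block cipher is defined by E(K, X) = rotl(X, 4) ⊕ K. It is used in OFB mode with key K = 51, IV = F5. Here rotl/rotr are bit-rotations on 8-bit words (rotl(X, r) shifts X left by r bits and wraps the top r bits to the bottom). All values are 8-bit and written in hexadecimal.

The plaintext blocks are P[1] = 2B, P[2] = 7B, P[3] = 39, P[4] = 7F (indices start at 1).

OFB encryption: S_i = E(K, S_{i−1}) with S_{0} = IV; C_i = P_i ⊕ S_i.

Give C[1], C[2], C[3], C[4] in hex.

C[1] = 25, C[2] = CA, C[3] = 73, C[4] = 8A

C[1]: S = E(K, F5) = 0E; 2B ⊕ 0E = 25.
C[2]: S = E(K, 0E) = B1; 7B ⊕ B1 = CA.
C[3]: S = E(K, B1) = 4A; 39 ⊕ 4A = 73.
C[4]: S = E(K, 4A) = F5; 7F ⊕ F5 = 8A.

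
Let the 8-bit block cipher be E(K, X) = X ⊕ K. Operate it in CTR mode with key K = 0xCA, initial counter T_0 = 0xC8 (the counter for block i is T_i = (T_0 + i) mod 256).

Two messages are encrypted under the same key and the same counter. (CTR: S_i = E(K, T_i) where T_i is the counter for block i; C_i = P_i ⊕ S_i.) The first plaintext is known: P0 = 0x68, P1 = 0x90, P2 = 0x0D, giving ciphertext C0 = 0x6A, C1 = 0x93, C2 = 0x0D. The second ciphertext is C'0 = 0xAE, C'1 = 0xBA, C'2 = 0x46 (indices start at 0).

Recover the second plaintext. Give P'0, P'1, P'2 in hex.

P'0 = 0xAC, P'1 = 0xB9, P'2 = 0x46

In CTR with a reused counter, both messages share the same keystream S_i, so C_i ⊕ C'_i = P_i ⊕ P'_i and thus P'_i = P_i ⊕ C_i ⊕ C'_i.
P'0: 0x68 ⊕ 0x6A ⊕ 0xAE = 0xAC.
P'1: 0x90 ⊕ 0x93 ⊕ 0xBA = 0xB9.
P'2: 0x0D ⊕ 0x0D ⊕ 0x46 = 0x46.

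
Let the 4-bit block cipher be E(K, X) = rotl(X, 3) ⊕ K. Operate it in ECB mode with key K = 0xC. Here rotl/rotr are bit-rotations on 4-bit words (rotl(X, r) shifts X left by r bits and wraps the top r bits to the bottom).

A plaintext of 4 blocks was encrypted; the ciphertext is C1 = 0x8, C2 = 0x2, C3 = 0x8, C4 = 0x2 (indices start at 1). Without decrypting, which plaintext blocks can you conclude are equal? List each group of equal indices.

P1 = P3; P2 = P4

ECB encrypts each block independently with the same key, so equal ciphertext blocks imply equal plaintext blocks.
C1 = C3 = 0x8, so P1 = P3.
C2 = C4 = 0x2, so P2 = P4.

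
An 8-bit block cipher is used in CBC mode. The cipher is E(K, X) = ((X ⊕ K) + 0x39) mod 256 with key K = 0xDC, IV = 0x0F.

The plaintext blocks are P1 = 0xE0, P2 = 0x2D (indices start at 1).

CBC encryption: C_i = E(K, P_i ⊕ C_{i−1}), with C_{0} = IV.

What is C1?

C1 = 0x6C

C1: P1 ⊕ 0x0F = 0xEF; E(K, 0xEF) = 0x6C.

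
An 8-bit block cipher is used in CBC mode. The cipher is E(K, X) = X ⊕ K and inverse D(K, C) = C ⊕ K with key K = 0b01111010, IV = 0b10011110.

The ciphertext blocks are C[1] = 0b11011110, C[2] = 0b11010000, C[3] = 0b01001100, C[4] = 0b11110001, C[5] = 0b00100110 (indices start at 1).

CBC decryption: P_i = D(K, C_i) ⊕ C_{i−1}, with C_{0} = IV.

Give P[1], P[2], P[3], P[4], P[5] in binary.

P[1] = 0b00111010, P[2] = 0b01110100, P[3] = 0b11100110, P[4] = 0b11000111, P[5] = 0b10101101

P[1]: D(K, 0b11011110) = 0b10100100; 0b10100100 ⊕ 0b10011110 = 0b00111010.
P[2]: D(K, 0b11010000) = 0b10101010; 0b10101010 ⊕ 0b11011110 = 0b01110100.
P[3]: D(K, 0b01001100) = 0b00110110; 0b00110110 ⊕ 0b11010000 = 0b11100110.
P[4]: D(K, 0b11110001) = 0b10001011; 0b10001011 ⊕ 0b01001100 = 0b11000111.
P[5]: D(K, 0b00100110) = 0b01011100; 0b01011100 ⊕ 0b11110001 = 0b10101101.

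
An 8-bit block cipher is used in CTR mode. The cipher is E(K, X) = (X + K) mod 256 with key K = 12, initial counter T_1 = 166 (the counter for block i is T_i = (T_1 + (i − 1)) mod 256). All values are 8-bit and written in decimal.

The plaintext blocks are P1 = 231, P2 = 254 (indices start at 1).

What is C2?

C2 = 77

CTR encryption: S_i = E(K, T_i) where T_i is the counter for block i; C_i = P_i ⊕ S_i.
C1: T = 166, S = E(K, T) = 178; 231 ⊕ 178 = 85.
C2: T = 167, S = E(K, T) = 179; 254 ⊕ 179 = 77.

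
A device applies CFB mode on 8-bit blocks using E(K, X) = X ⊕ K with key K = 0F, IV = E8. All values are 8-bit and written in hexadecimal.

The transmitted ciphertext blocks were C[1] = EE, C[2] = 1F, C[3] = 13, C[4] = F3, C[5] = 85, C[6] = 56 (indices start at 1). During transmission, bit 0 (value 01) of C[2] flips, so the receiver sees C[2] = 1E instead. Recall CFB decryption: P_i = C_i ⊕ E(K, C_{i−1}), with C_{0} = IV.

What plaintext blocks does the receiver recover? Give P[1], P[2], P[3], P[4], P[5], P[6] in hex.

P[1] = 09, P[2] = FF, P[3] = 02, P[4] = EF, P[5] = 79, P[6] = DC

Only C[2] changed, to 1E. In CFB, a change in C_i flips the same bit in P_i and garbles P_{i+1}. Decrypting the received ciphertext:
P[1]: E(K, E8) = E7; EE ⊕ E7 = 09.
P[2]: E(K, EE) = E1; 1E ⊕ E1 = FF.
P[3]: E(K, 1E) = 11; 13 ⊕ 11 = 02.
P[4]: E(K, 13) = 1C; F3 ⊕ 1C = EF.
P[5]: E(K, F3) = FC; 85 ⊕ FC = 79.
P[6]: E(K, 85) = 8A; 56 ⊕ 8A = DC.
Blocks that differ from the original plaintext: P[2], P[3].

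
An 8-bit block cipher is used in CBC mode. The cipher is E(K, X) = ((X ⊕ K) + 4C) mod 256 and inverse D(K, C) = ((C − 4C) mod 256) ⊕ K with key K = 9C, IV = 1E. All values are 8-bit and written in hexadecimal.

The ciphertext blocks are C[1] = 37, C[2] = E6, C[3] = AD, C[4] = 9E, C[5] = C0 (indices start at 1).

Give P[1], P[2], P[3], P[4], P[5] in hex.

P[1] = 69, P[2] = 31, P[3] = 1B, P[4] = 63, P[5] = 76

CBC decryption: P_i = D(K, C_i) ⊕ C_{i−1}, with C_{0} = IV.
P[1]: D(K, 37) = 77; 77 ⊕ 1E = 69.
P[2]: D(K, E6) = 06; 06 ⊕ 37 = 31.
P[3]: D(K, AD) = FD; FD ⊕ E6 = 1B.
P[4]: D(K, 9E) = CE; CE ⊕ AD = 63.
P[5]: D(K, C0) = E8; E8 ⊕ 9E = 76.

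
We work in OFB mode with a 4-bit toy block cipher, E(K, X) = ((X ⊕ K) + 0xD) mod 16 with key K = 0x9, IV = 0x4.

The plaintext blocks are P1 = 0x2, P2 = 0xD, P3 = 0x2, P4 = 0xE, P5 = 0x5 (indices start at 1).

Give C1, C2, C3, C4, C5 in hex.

OFB encryption: S_i = E(K, S_{i−1}) with S_{0} = IV; C_i = P_i ⊕ S_i.
C1: S = E(K, 0x4) = 0xA; 0x2 ⊕ 0xA = 0x8.
C2: S = E(K, 0xA) = 0x0; 0xD ⊕ 0x0 = 0xD.
C3: S = E(K, 0x0) = 0x6; 0x2 ⊕ 0x6 = 0x4.
C4: S = E(K, 0x6) = 0xC; 0xE ⊕ 0xC = 0x2.
C5: S = E(K, 0xC) = 0x2; 0x5 ⊕ 0x2 = 0x7.

C1 = 0x8, C2 = 0xD, C3 = 0x4, C4 = 0x2, C5 = 0x7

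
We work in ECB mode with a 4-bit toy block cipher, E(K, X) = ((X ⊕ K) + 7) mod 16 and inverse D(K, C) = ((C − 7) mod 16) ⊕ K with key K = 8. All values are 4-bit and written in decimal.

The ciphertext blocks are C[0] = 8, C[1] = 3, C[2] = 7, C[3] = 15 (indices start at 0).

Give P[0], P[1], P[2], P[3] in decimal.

P[0] = 9, P[1] = 4, P[2] = 8, P[3] = 0

ECB decryption: P_i = D(K, C_i).
P[0]: D(K, 8) = 9.
P[1]: D(K, 3) = 4.
P[2]: D(K, 7) = 8.
P[3]: D(K, 15) = 0.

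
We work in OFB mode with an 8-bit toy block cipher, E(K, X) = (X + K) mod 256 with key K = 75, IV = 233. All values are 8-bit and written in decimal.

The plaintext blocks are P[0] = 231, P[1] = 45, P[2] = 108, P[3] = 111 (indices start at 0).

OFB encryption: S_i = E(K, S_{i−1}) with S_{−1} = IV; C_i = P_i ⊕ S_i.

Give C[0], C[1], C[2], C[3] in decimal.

C[0] = 211, C[1] = 82, C[2] = 166, C[3] = 122

C[0]: S = E(K, 233) = 52; 231 ⊕ 52 = 211.
C[1]: S = E(K, 52) = 127; 45 ⊕ 127 = 82.
C[2]: S = E(K, 127) = 202; 108 ⊕ 202 = 166.
C[3]: S = E(K, 202) = 21; 111 ⊕ 21 = 122.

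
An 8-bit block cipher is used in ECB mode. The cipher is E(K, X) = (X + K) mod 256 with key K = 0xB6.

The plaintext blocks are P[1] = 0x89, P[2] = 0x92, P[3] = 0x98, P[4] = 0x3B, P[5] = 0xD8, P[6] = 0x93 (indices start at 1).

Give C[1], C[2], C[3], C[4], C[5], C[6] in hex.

ECB encryption: C_i = E(K, P_i).
C[1]: E(K, 0x89) = 0x3F.
C[2]: E(K, 0x92) = 0x48.
C[3]: E(K, 0x98) = 0x4E.
C[4]: E(K, 0x3B) = 0xF1.
C[5]: E(K, 0xD8) = 0x8E.
C[6]: E(K, 0x93) = 0x49.

C[1] = 0x3F, C[2] = 0x48, C[3] = 0x4E, C[4] = 0xF1, C[5] = 0x8E, C[6] = 0x49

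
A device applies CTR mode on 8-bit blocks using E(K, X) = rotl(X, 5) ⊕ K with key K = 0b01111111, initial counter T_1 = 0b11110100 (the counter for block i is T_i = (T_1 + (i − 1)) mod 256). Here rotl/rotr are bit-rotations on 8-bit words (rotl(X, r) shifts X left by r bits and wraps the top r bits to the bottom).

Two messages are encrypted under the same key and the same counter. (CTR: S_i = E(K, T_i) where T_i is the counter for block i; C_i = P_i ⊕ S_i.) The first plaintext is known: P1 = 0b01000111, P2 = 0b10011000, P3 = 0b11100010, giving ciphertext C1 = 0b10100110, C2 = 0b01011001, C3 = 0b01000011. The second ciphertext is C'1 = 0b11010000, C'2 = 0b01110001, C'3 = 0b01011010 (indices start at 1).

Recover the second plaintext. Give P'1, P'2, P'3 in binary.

In CTR with a reused counter, both messages share the same keystream S_i, so C_i ⊕ C'_i = P_i ⊕ P'_i and thus P'_i = P_i ⊕ C_i ⊕ C'_i.
P'1: 0b01000111 ⊕ 0b10100110 ⊕ 0b11010000 = 0b00110001.
P'2: 0b10011000 ⊕ 0b01011001 ⊕ 0b01110001 = 0b10110000.
P'3: 0b11100010 ⊕ 0b01000011 ⊕ 0b01011010 = 0b11111011.

P'1 = 0b00110001, P'2 = 0b10110000, P'3 = 0b11111011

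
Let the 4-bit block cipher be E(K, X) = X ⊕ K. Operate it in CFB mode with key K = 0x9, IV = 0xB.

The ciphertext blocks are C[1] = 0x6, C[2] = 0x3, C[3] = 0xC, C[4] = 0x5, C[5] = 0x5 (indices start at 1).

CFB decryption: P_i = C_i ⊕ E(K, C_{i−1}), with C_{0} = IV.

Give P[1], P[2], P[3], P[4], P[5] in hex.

P[1] = 0x4, P[2] = 0xC, P[3] = 0x6, P[4] = 0x0, P[5] = 0x9

P[1]: E(K, 0xB) = 0x2; 0x6 ⊕ 0x2 = 0x4.
P[2]: E(K, 0x6) = 0xF; 0x3 ⊕ 0xF = 0xC.
P[3]: E(K, 0x3) = 0xA; 0xC ⊕ 0xA = 0x6.
P[4]: E(K, 0xC) = 0x5; 0x5 ⊕ 0x5 = 0x0.
P[5]: E(K, 0x5) = 0xC; 0x5 ⊕ 0xC = 0x9.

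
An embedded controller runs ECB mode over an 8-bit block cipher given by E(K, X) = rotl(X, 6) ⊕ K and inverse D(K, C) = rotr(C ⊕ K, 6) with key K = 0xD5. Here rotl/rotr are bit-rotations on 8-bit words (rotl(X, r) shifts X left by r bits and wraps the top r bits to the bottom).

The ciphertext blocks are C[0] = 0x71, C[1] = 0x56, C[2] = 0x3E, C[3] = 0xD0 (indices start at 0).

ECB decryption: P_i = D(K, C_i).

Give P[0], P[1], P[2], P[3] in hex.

P[0] = 0x92, P[1] = 0x0E, P[2] = 0xAF, P[3] = 0x14

P[0]: D(K, 0x71) = 0x92.
P[1]: D(K, 0x56) = 0x0E.
P[2]: D(K, 0x3E) = 0xAF.
P[3]: D(K, 0xD0) = 0x14.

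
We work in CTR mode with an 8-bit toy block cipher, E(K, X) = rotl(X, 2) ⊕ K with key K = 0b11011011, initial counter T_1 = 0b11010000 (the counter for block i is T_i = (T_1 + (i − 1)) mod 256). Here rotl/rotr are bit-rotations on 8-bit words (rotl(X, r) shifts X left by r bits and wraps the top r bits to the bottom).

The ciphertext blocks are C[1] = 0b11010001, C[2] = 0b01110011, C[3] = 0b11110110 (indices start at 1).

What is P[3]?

CTR decryption: S_i = E(K, T_i) where T_i is the counter for block i; P_i = C_i ⊕ S_i.
P[3]: T = 0b11010010, S = E(K, T) = 0b10010000; 0b11110110 ⊕ 0b10010000 = 0b01100110.

P[3] = 0b01100110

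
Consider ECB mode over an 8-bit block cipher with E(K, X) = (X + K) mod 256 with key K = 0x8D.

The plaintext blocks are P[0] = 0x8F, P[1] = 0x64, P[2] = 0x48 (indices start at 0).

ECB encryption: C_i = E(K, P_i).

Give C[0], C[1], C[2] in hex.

C[0]: E(K, 0x8F) = 0x1C.
C[1]: E(K, 0x64) = 0xF1.
C[2]: E(K, 0x48) = 0xD5.

C[0] = 0x1C, C[1] = 0xF1, C[2] = 0xD5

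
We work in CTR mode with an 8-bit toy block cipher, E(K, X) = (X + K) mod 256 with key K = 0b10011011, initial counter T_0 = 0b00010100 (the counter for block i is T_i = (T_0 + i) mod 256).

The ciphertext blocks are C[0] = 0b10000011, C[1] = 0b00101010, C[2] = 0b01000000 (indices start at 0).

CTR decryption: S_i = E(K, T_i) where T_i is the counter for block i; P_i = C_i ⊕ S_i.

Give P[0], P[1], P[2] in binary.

P[0]: T = 0b00010100, S = E(K, T) = 0b10101111; 0b10000011 ⊕ 0b10101111 = 0b00101100.
P[1]: T = 0b00010101, S = E(K, T) = 0b10110000; 0b00101010 ⊕ 0b10110000 = 0b10011010.
P[2]: T = 0b00010110, S = E(K, T) = 0b10110001; 0b01000000 ⊕ 0b10110001 = 0b11110001.

P[0] = 0b00101100, P[1] = 0b10011010, P[2] = 0b11110001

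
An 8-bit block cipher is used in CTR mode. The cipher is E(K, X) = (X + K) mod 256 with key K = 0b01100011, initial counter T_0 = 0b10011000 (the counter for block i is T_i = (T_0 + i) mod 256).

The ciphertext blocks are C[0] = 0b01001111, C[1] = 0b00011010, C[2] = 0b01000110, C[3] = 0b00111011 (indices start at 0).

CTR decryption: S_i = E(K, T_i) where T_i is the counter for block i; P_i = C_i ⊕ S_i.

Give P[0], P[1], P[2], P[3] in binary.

P[0]: T = 0b10011000, S = E(K, T) = 0b11111011; 0b01001111 ⊕ 0b11111011 = 0b10110100.
P[1]: T = 0b10011001, S = E(K, T) = 0b11111100; 0b00011010 ⊕ 0b11111100 = 0b11100110.
P[2]: T = 0b10011010, S = E(K, T) = 0b11111101; 0b01000110 ⊕ 0b11111101 = 0b10111011.
P[3]: T = 0b10011011, S = E(K, T) = 0b11111110; 0b00111011 ⊕ 0b11111110 = 0b11000101.

P[0] = 0b10110100, P[1] = 0b11100110, P[2] = 0b10111011, P[3] = 0b11000101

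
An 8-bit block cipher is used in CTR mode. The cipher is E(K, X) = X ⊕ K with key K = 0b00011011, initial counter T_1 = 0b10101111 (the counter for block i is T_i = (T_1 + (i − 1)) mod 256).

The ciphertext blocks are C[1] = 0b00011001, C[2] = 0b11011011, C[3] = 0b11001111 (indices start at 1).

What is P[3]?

CTR decryption: S_i = E(K, T_i) where T_i is the counter for block i; P_i = C_i ⊕ S_i.
P[3]: T = 0b10110001, S = E(K, T) = 0b10101010; 0b11001111 ⊕ 0b10101010 = 0b01100101.

P[3] = 0b01100101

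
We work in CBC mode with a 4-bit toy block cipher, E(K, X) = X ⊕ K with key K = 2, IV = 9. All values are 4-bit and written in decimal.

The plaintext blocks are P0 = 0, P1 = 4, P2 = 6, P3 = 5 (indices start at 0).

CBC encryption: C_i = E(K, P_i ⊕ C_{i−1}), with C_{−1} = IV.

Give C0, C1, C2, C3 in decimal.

C0: P0 ⊕ 9 = 9; E(K, 9) = 11.
C1: P1 ⊕ 11 = 15; E(K, 15) = 13.
C2: P2 ⊕ 13 = 11; E(K, 11) = 9.
C3: P3 ⊕ 9 = 12; E(K, 12) = 14.

C0 = 11, C1 = 13, C2 = 9, C3 = 14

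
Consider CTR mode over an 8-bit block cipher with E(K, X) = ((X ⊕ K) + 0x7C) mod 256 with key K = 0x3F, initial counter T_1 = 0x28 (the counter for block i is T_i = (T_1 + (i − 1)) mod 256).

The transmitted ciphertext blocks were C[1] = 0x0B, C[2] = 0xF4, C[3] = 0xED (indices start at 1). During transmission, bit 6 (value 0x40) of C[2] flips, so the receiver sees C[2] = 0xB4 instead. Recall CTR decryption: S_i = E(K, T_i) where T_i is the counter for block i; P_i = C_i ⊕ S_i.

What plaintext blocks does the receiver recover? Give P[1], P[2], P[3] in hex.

Only C[2] changed, to 0xB4. In CTR, a change in C_i flips the same bit in P_i only; the keystream is unaffected. Decrypting the received ciphertext:
P[1]: T = 0x28, S = E(K, T) = 0x93; 0x0B ⊕ 0x93 = 0x98.
P[2]: T = 0x29, S = E(K, T) = 0x92; 0xB4 ⊕ 0x92 = 0x26.
P[3]: T = 0x2A, S = E(K, T) = 0x91; 0xED ⊕ 0x91 = 0x7C.
Blocks that differ from the original plaintext: P[2].

P[1] = 0x98, P[2] = 0x26, P[3] = 0x7C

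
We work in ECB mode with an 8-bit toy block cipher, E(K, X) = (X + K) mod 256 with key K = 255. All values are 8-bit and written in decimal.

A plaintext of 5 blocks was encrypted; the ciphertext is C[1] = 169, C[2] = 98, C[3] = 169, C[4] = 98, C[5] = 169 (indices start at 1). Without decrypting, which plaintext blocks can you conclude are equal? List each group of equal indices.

P[1] = P[3] = P[5]; P[2] = P[4]

ECB encrypts each block independently with the same key, so equal ciphertext blocks imply equal plaintext blocks.
C[1] = C[3] = C[5] = 169, so P[1] = P[3] = P[5].
C[2] = C[4] = 98, so P[2] = P[4].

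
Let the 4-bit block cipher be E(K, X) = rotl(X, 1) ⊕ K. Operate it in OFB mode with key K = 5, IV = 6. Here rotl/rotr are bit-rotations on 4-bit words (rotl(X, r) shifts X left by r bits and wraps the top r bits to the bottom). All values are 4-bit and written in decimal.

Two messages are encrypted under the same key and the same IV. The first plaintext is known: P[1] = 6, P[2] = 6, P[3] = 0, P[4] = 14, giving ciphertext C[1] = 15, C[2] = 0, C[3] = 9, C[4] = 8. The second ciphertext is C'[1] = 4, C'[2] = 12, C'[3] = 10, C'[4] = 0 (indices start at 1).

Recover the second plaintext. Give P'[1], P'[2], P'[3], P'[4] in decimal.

In OFB with a reused IV, both messages share the same keystream S_i, so C_i ⊕ C'_i = P_i ⊕ P'_i and thus P'_i = P_i ⊕ C_i ⊕ C'_i.
P'[1]: 6 ⊕ 15 ⊕ 4 = 13.
P'[2]: 6 ⊕ 0 ⊕ 12 = 10.
P'[3]: 0 ⊕ 9 ⊕ 10 = 3.
P'[4]: 14 ⊕ 8 ⊕ 0 = 6.

P'[1] = 13, P'[2] = 10, P'[3] = 3, P'[4] = 6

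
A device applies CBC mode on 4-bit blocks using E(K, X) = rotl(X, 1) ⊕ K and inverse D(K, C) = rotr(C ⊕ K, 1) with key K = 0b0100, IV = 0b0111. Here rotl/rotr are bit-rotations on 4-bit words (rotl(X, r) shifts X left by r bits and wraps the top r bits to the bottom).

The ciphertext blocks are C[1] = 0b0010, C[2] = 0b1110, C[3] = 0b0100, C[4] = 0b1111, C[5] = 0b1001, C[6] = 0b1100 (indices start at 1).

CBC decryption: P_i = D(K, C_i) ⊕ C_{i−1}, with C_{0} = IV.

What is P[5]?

P[5] = 0b0001

P[5]: D(K, 0b1001) = 0b1110; 0b1110 ⊕ 0b1111 = 0b0001.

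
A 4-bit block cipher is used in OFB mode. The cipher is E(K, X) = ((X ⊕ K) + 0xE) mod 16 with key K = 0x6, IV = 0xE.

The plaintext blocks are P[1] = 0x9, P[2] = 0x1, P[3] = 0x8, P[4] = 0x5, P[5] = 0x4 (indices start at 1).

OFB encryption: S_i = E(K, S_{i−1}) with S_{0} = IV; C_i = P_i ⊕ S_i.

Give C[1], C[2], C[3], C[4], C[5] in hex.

C[1] = 0xF, C[2] = 0xF, C[3] = 0xE, C[4] = 0xB, C[5] = 0x2

C[1]: S = E(K, 0xE) = 0x6; 0x9 ⊕ 0x6 = 0xF.
C[2]: S = E(K, 0x6) = 0xE; 0x1 ⊕ 0xE = 0xF.
C[3]: S = E(K, 0xE) = 0x6; 0x8 ⊕ 0x6 = 0xE.
C[4]: S = E(K, 0x6) = 0xE; 0x5 ⊕ 0xE = 0xB.
C[5]: S = E(K, 0xE) = 0x6; 0x4 ⊕ 0x6 = 0x2.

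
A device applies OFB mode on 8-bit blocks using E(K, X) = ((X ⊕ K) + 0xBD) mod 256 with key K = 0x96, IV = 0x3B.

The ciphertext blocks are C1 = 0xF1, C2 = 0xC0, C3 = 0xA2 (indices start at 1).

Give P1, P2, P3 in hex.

OFB decryption: S_i = E(K, S_{i−1}) with S_{0} = IV; P_i = C_i ⊕ S_i.
P1: S = E(K, 0x3B) = 0x6A; 0xF1 ⊕ 0x6A = 0x9B.
P2: S = E(K, 0x6A) = 0xB9; 0xC0 ⊕ 0xB9 = 0x79.
P3: S = E(K, 0xB9) = 0xEC; 0xA2 ⊕ 0xEC = 0x4E.

P1 = 0x9B, P2 = 0x79, P3 = 0x4E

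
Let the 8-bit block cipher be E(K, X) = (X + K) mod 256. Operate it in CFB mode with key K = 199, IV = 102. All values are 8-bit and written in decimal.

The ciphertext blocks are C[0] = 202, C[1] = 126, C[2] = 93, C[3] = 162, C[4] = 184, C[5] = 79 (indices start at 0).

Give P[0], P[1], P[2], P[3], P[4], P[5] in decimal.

P[0] = 231, P[1] = 239, P[2] = 24, P[3] = 134, P[4] = 209, P[5] = 48

CFB decryption: P_i = C_i ⊕ E(K, C_{i−1}), with C_{−1} = IV.
P[0]: E(K, 102) = 45; 202 ⊕ 45 = 231.
P[1]: E(K, 202) = 145; 126 ⊕ 145 = 239.
P[2]: E(K, 126) = 69; 93 ⊕ 69 = 24.
P[3]: E(K, 93) = 36; 162 ⊕ 36 = 134.
P[4]: E(K, 162) = 105; 184 ⊕ 105 = 209.
P[5]: E(K, 184) = 127; 79 ⊕ 127 = 48.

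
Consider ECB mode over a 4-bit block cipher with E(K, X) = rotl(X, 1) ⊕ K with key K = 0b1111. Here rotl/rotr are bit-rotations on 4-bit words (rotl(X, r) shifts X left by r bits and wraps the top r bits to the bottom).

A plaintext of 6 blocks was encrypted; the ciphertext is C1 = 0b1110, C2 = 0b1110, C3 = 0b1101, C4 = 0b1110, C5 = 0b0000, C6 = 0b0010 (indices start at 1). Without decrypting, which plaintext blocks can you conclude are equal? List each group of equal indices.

ECB encrypts each block independently with the same key, so equal ciphertext blocks imply equal plaintext blocks.
C1 = C2 = C4 = 0b1110, so P1 = P2 = P4.

P1 = P2 = P4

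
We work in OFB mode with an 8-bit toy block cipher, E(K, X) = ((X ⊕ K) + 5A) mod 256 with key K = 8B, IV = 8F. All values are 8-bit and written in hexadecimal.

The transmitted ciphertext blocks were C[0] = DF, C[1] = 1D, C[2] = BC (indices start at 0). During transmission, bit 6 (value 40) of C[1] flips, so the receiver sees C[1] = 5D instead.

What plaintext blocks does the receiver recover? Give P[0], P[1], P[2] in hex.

OFB decryption: S_i = E(K, S_{i−1}) with S_{−1} = IV; P_i = C_i ⊕ S_i.
Only C[1] changed, to 5D. In OFB, a change in C_i flips the same bit in P_i only; the keystream is unaffected. Decrypting the received ciphertext:
P[0]: S = E(K, 8F) = 5E; DF ⊕ 5E = 81.
P[1]: S = E(K, 5E) = 2F; 5D ⊕ 2F = 72.
P[2]: S = E(K, 2F) = FE; BC ⊕ FE = 42.
Blocks that differ from the original plaintext: P[1].

P[0] = 81, P[1] = 72, P[2] = 42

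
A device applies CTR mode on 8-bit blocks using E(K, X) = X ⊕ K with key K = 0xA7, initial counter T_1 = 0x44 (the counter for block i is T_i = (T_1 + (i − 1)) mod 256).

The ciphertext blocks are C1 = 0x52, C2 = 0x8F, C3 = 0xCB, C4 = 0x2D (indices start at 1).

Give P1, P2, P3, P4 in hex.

CTR decryption: S_i = E(K, T_i) where T_i is the counter for block i; P_i = C_i ⊕ S_i.
P1: T = 0x44, S = E(K, T) = 0xE3; 0x52 ⊕ 0xE3 = 0xB1.
P2: T = 0x45, S = E(K, T) = 0xE2; 0x8F ⊕ 0xE2 = 0x6D.
P3: T = 0x46, S = E(K, T) = 0xE1; 0xCB ⊕ 0xE1 = 0x2A.
P4: T = 0x47, S = E(K, T) = 0xE0; 0x2D ⊕ 0xE0 = 0xCD.

P1 = 0xB1, P2 = 0x6D, P3 = 0x2A, P4 = 0xCD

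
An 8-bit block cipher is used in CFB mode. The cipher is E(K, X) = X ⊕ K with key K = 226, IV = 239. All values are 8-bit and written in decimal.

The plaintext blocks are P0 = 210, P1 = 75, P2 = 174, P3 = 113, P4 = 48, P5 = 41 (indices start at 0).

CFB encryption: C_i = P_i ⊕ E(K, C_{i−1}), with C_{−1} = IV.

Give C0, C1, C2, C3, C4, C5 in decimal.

C0 = 223, C1 = 118, C2 = 58, C3 = 169, C4 = 123, C5 = 176

C0: E(K, 239) = 13; 210 ⊕ 13 = 223.
C1: E(K, 223) = 61; 75 ⊕ 61 = 118.
C2: E(K, 118) = 148; 174 ⊕ 148 = 58.
C3: E(K, 58) = 216; 113 ⊕ 216 = 169.
C4: E(K, 169) = 75; 48 ⊕ 75 = 123.
C5: E(K, 123) = 153; 41 ⊕ 153 = 176.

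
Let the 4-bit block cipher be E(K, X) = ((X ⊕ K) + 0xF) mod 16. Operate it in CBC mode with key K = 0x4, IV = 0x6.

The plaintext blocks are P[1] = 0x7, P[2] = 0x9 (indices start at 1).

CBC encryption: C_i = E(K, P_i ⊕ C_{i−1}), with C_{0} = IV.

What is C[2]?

C[2] = 0x8

C[1]: P[1] ⊕ 0x6 = 0x1; E(K, 0x1) = 0x4.
C[2]: P[2] ⊕ 0x4 = 0xD; E(K, 0xD) = 0x8.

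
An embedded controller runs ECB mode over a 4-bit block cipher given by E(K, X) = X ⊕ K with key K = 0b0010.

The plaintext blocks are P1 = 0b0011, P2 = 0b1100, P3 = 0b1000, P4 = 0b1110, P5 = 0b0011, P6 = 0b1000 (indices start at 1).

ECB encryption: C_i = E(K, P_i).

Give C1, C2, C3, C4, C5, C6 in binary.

C1: E(K, 0b0011) = 0b0001.
C2: E(K, 0b1100) = 0b1110.
C3: E(K, 0b1000) = 0b1010.
C4: E(K, 0b1110) = 0b1100.
C5: E(K, 0b0011) = 0b0001.
C6: E(K, 0b1000) = 0b1010.

C1 = 0b0001, C2 = 0b1110, C3 = 0b1010, C4 = 0b1100, C5 = 0b0001, C6 = 0b1010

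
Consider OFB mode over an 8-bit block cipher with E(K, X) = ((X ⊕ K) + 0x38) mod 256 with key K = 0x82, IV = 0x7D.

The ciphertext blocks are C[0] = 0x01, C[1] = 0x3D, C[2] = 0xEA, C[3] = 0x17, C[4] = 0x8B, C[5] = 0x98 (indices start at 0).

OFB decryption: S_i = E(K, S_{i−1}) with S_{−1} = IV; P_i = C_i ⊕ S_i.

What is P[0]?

P[0]: S = E(K, 0x7D) = 0x37; 0x01 ⊕ 0x37 = 0x36.

P[0] = 0x36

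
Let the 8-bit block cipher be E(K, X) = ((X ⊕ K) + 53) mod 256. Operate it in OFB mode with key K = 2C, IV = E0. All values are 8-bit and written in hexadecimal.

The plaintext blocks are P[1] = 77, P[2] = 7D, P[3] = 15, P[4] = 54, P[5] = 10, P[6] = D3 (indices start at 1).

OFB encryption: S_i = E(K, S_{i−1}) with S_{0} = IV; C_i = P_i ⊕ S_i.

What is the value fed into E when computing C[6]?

5B

C[1]: S = E(K, E0) = 1F; 77 ⊕ 1F = 68.
C[2]: S = E(K, 1F) = 86; 7D ⊕ 86 = FB.
C[3]: S = E(K, 86) = FD; 15 ⊕ FD = E8.
C[4]: S = E(K, FD) = 24; 54 ⊕ 24 = 70.
C[5]: S = E(K, 24) = 5B; 10 ⊕ 5B = 4B.
C[6]: S = E(K, 5B) = CA; D3 ⊕ CA = 19.
So the input to E for block [6] is 5B.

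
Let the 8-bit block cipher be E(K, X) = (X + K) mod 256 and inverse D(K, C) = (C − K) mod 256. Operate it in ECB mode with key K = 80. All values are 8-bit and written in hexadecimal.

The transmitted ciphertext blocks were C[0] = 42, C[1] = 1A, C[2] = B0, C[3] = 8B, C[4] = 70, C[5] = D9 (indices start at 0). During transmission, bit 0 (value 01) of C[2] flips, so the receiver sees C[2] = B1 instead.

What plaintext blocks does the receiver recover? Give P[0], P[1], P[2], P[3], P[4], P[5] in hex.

ECB decryption: P_i = D(K, C_i).
Only C[2] changed, to B1. In ECB, a change in C_i affects only P_i. Decrypting the received ciphertext:
P[0]: D(K, 42) = C2.
P[1]: D(K, 1A) = 9A.
P[2]: D(K, B1) = 31.
P[3]: D(K, 8B) = 0B.
P[4]: D(K, 70) = F0.
P[5]: D(K, D9) = 59.
Blocks that differ from the original plaintext: P[2].

P[0] = C2, P[1] = 9A, P[2] = 31, P[3] = 0B, P[4] = F0, P[5] = 59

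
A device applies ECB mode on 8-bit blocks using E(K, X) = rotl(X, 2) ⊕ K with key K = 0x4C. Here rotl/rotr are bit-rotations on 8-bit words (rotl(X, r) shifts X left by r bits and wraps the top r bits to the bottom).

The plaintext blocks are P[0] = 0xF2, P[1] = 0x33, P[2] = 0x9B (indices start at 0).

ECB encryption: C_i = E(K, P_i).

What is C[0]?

C[0]: E(K, 0xF2) = 0x87.

C[0] = 0x87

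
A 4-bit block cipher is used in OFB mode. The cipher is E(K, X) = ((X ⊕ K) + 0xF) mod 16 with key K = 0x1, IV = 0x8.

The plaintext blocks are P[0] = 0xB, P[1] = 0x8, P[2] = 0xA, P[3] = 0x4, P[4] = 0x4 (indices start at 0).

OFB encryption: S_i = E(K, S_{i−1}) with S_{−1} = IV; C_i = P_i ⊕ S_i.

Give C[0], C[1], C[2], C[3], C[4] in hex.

C[0]: S = E(K, 0x8) = 0x8; 0xB ⊕ 0x8 = 0x3.
C[1]: S = E(K, 0x8) = 0x8; 0x8 ⊕ 0x8 = 0x0.
C[2]: S = E(K, 0x8) = 0x8; 0xA ⊕ 0x8 = 0x2.
C[3]: S = E(K, 0x8) = 0x8; 0x4 ⊕ 0x8 = 0xC.
C[4]: S = E(K, 0x8) = 0x8; 0x4 ⊕ 0x8 = 0xC.

C[0] = 0x3, C[1] = 0x0, C[2] = 0x2, C[3] = 0xC, C[4] = 0xC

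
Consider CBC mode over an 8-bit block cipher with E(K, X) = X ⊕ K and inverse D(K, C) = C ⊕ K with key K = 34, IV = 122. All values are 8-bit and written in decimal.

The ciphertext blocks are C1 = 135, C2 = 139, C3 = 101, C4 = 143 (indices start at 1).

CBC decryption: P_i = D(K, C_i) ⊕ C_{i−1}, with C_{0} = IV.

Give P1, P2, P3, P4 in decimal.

P1: D(K, 135) = 165; 165 ⊕ 122 = 223.
P2: D(K, 139) = 169; 169 ⊕ 135 = 46.
P3: D(K, 101) = 71; 71 ⊕ 139 = 204.
P4: D(K, 143) = 173; 173 ⊕ 101 = 200.

P1 = 223, P2 = 46, P3 = 204, P4 = 200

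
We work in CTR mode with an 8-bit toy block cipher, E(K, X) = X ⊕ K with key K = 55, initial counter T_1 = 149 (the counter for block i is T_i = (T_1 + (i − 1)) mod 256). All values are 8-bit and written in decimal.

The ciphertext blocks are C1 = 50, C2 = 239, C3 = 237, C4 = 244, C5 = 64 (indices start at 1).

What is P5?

P5 = 238

CTR decryption: S_i = E(K, T_i) where T_i is the counter for block i; P_i = C_i ⊕ S_i.
P5: T = 153, S = E(K, T) = 174; 64 ⊕ 174 = 238.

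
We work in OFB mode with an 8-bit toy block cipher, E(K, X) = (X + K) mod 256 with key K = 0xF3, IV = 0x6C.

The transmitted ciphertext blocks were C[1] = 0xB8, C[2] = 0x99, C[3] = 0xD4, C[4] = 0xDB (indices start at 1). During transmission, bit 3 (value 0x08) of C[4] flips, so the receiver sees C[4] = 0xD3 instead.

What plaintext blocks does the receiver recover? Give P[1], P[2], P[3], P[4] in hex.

OFB decryption: S_i = E(K, S_{i−1}) with S_{0} = IV; P_i = C_i ⊕ S_i.
Only C[4] changed, to 0xD3. In OFB, a change in C_i flips the same bit in P_i only; the keystream is unaffected. Decrypting the received ciphertext:
P[1]: S = E(K, 0x6C) = 0x5F; 0xB8 ⊕ 0x5F = 0xE7.
P[2]: S = E(K, 0x5F) = 0x52; 0x99 ⊕ 0x52 = 0xCB.
P[3]: S = E(K, 0x52) = 0x45; 0xD4 ⊕ 0x45 = 0x91.
P[4]: S = E(K, 0x45) = 0x38; 0xD3 ⊕ 0x38 = 0xEB.
Blocks that differ from the original plaintext: P[4].

P[1] = 0xE7, P[2] = 0xCB, P[3] = 0x91, P[4] = 0xEB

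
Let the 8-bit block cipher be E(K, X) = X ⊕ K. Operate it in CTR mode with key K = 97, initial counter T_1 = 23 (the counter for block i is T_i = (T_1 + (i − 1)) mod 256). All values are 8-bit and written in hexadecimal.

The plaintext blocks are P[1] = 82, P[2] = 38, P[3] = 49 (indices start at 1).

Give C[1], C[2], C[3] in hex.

C[1] = 36, C[2] = 8B, C[3] = FB

CTR encryption: S_i = E(K, T_i) where T_i is the counter for block i; C_i = P_i ⊕ S_i.
C[1]: T = 23, S = E(K, T) = B4; 82 ⊕ B4 = 36.
C[2]: T = 24, S = E(K, T) = B3; 38 ⊕ B3 = 8B.
C[3]: T = 25, S = E(K, T) = B2; 49 ⊕ B2 = FB.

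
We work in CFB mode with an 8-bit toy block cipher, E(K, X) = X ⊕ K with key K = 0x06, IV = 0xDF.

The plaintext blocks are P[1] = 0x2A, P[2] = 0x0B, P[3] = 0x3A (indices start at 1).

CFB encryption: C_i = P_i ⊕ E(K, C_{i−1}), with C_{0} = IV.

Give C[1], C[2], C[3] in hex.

C[1] = 0xF3, C[2] = 0xFE, C[3] = 0xC2

C[1]: E(K, 0xDF) = 0xD9; 0x2A ⊕ 0xD9 = 0xF3.
C[2]: E(K, 0xF3) = 0xF5; 0x0B ⊕ 0xF5 = 0xFE.
C[3]: E(K, 0xFE) = 0xF8; 0x3A ⊕ 0xF8 = 0xC2.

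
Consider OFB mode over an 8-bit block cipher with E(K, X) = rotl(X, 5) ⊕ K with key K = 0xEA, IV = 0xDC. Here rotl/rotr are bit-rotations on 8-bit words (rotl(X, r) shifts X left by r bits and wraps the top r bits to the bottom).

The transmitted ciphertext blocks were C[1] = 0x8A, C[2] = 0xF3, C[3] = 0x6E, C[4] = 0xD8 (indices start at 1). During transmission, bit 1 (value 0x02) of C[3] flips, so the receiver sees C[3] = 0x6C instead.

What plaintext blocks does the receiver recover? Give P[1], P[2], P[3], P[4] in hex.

P[1] = 0xFB, P[2] = 0x37, P[3] = 0x1E, P[4] = 0x7C

OFB decryption: S_i = E(K, S_{i−1}) with S_{0} = IV; P_i = C_i ⊕ S_i.
Only C[3] changed, to 0x6C. In OFB, a change in C_i flips the same bit in P_i only; the keystream is unaffected. Decrypting the received ciphertext:
P[1]: S = E(K, 0xDC) = 0x71; 0x8A ⊕ 0x71 = 0xFB.
P[2]: S = E(K, 0x71) = 0xC4; 0xF3 ⊕ 0xC4 = 0x37.
P[3]: S = E(K, 0xC4) = 0x72; 0x6C ⊕ 0x72 = 0x1E.
P[4]: S = E(K, 0x72) = 0xA4; 0xD8 ⊕ 0xA4 = 0x7C.
Blocks that differ from the original plaintext: P[3].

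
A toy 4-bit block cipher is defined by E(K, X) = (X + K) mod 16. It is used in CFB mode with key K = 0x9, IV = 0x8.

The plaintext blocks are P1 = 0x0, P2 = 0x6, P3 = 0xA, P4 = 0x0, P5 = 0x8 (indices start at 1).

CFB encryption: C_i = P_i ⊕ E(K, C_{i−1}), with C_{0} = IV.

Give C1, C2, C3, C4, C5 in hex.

C1: E(K, 0x8) = 0x1; 0x0 ⊕ 0x1 = 0x1.
C2: E(K, 0x1) = 0xA; 0x6 ⊕ 0xA = 0xC.
C3: E(K, 0xC) = 0x5; 0xA ⊕ 0x5 = 0xF.
C4: E(K, 0xF) = 0x8; 0x0 ⊕ 0x8 = 0x8.
C5: E(K, 0x8) = 0x1; 0x8 ⊕ 0x1 = 0x9.

C1 = 0x1, C2 = 0xC, C3 = 0xF, C4 = 0x8, C5 = 0x9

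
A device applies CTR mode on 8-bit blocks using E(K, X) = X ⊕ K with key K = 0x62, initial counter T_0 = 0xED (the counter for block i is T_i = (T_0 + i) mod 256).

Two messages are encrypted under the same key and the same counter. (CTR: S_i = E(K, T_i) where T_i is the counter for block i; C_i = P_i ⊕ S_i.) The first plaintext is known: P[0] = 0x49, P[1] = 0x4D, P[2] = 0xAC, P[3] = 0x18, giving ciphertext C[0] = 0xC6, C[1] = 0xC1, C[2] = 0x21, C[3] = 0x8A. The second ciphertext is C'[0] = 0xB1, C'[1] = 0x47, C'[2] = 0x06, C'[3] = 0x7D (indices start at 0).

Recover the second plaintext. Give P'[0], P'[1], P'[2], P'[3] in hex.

In CTR with a reused counter, both messages share the same keystream S_i, so C_i ⊕ C'_i = P_i ⊕ P'_i and thus P'_i = P_i ⊕ C_i ⊕ C'_i.
P'[0]: 0x49 ⊕ 0xC6 ⊕ 0xB1 = 0x3E.
P'[1]: 0x4D ⊕ 0xC1 ⊕ 0x47 = 0xCB.
P'[2]: 0xAC ⊕ 0x21 ⊕ 0x06 = 0x8B.
P'[3]: 0x18 ⊕ 0x8A ⊕ 0x7D = 0xEF.

P'[0] = 0x3E, P'[1] = 0xCB, P'[2] = 0x8B, P'[3] = 0xEF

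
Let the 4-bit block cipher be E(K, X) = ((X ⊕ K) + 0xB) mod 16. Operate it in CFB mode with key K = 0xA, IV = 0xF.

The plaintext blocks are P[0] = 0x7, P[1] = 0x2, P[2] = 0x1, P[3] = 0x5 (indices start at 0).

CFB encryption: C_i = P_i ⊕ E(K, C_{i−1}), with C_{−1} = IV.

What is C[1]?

C[0]: E(K, 0xF) = 0x0; 0x7 ⊕ 0x0 = 0x7.
C[1]: E(K, 0x7) = 0x8; 0x2 ⊕ 0x8 = 0xA.

C[1] = 0xA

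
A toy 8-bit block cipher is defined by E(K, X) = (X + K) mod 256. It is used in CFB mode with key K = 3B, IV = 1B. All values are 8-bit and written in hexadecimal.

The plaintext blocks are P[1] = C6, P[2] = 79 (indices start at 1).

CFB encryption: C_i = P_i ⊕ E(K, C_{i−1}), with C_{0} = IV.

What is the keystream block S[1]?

C[1]: E(K, 1B) = 56; C6 ⊕ 56 = 90.
So S[1] = 56.

56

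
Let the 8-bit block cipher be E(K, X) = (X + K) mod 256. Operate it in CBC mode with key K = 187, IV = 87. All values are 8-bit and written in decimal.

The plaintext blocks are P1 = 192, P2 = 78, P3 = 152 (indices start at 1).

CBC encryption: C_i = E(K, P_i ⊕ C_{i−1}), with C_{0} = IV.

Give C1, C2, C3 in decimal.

C1: P1 ⊕ 87 = 151; E(K, 151) = 82.
C2: P2 ⊕ 82 = 28; E(K, 28) = 215.
C3: P3 ⊕ 215 = 79; E(K, 79) = 10.

C1 = 82, C2 = 215, C3 = 10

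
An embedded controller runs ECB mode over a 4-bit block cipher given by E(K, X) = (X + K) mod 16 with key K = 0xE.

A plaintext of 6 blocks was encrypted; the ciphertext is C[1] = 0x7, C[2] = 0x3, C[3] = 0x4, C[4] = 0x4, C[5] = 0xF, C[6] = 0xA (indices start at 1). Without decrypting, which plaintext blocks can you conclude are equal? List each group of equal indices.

ECB encrypts each block independently with the same key, so equal ciphertext blocks imply equal plaintext blocks.
C[3] = C[4] = 0x4, so P[3] = P[4].

P[3] = P[4]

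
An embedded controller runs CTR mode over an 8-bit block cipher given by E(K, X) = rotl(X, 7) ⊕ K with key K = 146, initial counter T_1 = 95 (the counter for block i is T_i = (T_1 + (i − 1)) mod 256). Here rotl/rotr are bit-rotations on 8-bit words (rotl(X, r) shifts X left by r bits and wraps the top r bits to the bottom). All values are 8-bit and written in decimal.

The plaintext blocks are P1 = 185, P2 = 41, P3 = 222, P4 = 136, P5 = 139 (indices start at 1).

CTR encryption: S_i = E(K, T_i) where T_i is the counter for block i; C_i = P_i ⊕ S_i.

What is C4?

C4 = 43

C1: T = 95, S = E(K, T) = 61; 185 ⊕ 61 = 132.
C2: T = 96, S = E(K, T) = 162; 41 ⊕ 162 = 139.
C3: T = 97, S = E(K, T) = 34; 222 ⊕ 34 = 252.
C4: T = 98, S = E(K, T) = 163; 136 ⊕ 163 = 43.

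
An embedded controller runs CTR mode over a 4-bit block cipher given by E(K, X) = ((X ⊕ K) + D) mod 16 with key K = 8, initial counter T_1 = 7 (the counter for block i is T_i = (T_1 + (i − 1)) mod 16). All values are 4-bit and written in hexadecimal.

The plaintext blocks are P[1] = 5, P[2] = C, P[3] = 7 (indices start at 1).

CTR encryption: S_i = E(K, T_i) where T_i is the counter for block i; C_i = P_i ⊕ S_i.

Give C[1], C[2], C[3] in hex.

C[1] = 9, C[2] = 1, C[3] = 9

C[1]: T = 7, S = E(K, T) = C; 5 ⊕ C = 9.
C[2]: T = 8, S = E(K, T) = D; C ⊕ D = 1.
C[3]: T = 9, S = E(K, T) = E; 7 ⊕ E = 9.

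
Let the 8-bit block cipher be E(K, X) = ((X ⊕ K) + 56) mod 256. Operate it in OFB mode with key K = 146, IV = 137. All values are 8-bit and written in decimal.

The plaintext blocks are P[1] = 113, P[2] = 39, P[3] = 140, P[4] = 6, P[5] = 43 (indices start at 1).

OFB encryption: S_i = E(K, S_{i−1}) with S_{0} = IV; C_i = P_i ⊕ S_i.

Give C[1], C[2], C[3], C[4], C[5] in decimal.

C[1]: S = E(K, 137) = 83; 113 ⊕ 83 = 34.
C[2]: S = E(K, 83) = 249; 39 ⊕ 249 = 222.
C[3]: S = E(K, 249) = 163; 140 ⊕ 163 = 47.
C[4]: S = E(K, 163) = 105; 6 ⊕ 105 = 111.
C[5]: S = E(K, 105) = 51; 43 ⊕ 51 = 24.

C[1] = 34, C[2] = 222, C[3] = 47, C[4] = 111, C[5] = 24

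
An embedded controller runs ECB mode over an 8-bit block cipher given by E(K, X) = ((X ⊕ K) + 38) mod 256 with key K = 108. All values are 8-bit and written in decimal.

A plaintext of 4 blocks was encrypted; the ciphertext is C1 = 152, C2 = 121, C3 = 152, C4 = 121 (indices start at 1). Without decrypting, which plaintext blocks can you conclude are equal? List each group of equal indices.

ECB encrypts each block independently with the same key, so equal ciphertext blocks imply equal plaintext blocks.
C1 = C3 = 152, so P1 = P3.
C2 = C4 = 121, so P2 = P4.

P1 = P3; P2 = P4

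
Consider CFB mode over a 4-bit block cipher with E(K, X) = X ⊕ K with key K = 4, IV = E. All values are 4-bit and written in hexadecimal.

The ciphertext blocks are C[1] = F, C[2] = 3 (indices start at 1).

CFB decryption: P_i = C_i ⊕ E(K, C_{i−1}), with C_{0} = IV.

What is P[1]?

P[1] = 5

P[1]: E(K, E) = A; F ⊕ A = 5.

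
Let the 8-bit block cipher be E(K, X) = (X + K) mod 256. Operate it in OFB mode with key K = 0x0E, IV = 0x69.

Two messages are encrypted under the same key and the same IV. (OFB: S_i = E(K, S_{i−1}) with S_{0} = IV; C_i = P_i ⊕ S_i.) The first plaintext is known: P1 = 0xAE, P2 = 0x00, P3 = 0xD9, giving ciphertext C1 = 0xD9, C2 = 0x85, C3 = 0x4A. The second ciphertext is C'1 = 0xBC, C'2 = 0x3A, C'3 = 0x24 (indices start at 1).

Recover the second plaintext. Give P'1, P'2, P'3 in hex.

In OFB with a reused IV, both messages share the same keystream S_i, so C_i ⊕ C'_i = P_i ⊕ P'_i and thus P'_i = P_i ⊕ C_i ⊕ C'_i.
P'1: 0xAE ⊕ 0xD9 ⊕ 0xBC = 0xCB.
P'2: 0x00 ⊕ 0x85 ⊕ 0x3A = 0xBF.
P'3: 0xD9 ⊕ 0x4A ⊕ 0x24 = 0xB7.

P'1 = 0xCB, P'2 = 0xBF, P'3 = 0xB7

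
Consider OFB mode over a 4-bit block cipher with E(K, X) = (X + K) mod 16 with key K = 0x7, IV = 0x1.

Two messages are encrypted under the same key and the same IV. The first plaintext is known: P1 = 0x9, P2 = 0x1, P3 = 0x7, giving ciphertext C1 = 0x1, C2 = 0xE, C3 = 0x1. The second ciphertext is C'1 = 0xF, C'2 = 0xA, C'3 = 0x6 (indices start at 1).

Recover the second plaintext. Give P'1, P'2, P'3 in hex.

P'1 = 0x7, P'2 = 0x5, P'3 = 0x0

In OFB with a reused IV, both messages share the same keystream S_i, so C_i ⊕ C'_i = P_i ⊕ P'_i and thus P'_i = P_i ⊕ C_i ⊕ C'_i.
P'1: 0x9 ⊕ 0x1 ⊕ 0xF = 0x7.
P'2: 0x1 ⊕ 0xE ⊕ 0xA = 0x5.
P'3: 0x7 ⊕ 0x1 ⊕ 0x6 = 0x0.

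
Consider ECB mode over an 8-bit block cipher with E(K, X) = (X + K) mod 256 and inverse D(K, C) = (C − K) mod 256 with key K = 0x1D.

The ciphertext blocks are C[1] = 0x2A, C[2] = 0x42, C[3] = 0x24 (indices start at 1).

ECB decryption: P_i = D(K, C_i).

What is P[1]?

P[1]: D(K, 0x2A) = 0x0D.

P[1] = 0x0D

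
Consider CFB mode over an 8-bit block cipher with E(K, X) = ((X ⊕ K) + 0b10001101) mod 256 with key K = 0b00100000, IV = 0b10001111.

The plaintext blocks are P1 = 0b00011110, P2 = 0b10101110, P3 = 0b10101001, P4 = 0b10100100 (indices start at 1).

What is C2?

CFB encryption: C_i = P_i ⊕ E(K, C_{i−1}), with C_{0} = IV.
C1: E(K, 0b10001111) = 0b00111100; 0b00011110 ⊕ 0b00111100 = 0b00100010.
C2: E(K, 0b00100010) = 0b10001111; 0b10101110 ⊕ 0b10001111 = 0b00100001.

C2 = 0b00100001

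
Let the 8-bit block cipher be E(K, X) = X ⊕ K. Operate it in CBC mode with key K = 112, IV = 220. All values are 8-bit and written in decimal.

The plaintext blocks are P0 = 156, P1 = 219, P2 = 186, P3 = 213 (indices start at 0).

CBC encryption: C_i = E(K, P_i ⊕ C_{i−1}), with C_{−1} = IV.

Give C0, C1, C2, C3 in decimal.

C0: P0 ⊕ 220 = 64; E(K, 64) = 48.
C1: P1 ⊕ 48 = 235; E(K, 235) = 155.
C2: P2 ⊕ 155 = 33; E(K, 33) = 81.
C3: P3 ⊕ 81 = 132; E(K, 132) = 244.

C0 = 48, C1 = 155, C2 = 81, C3 = 244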